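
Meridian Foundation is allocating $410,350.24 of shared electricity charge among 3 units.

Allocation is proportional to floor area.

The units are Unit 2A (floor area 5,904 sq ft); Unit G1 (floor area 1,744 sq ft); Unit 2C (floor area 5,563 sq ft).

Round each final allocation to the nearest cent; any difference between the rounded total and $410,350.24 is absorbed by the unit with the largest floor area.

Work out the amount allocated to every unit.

Unit 2A: $183,385.65; Unit G1: $54,170.83; Unit 2C: $172,793.76

Sum of floor area: 5,904 + 1,744 + 5,563 = 13,211.
Raw shares: Unit 2A 183,385.6496; Unit G1 54,170.8287; Unit 2C 172,793.7616.
At nearest cent: Unit 2A $183,385.65; Unit G1 $54,170.83; Unit 2C $172,793.76. Sum = $410,350.24.
Rounded total matches; no reconciliation needed.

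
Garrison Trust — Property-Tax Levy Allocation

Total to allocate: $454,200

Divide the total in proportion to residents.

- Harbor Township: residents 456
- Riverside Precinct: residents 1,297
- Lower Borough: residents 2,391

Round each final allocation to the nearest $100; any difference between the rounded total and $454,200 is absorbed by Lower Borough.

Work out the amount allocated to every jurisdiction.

Combined residents = 4,144.
Raw shares: Harbor Township 456/4,144 × $454,200 = 49,979.54; Riverside Precinct 1,297/4,144 × $454,200 = 142,156.71; Lower Borough 2,391/4,144 × $454,200 = 262,063.75.
Rounded to nearest $100: Harbor Township $50,000; Riverside Precinct $142,200; Lower Borough $262,100. Sum = $454,300.
Difference $454,200 − $454,300 = −$100 applied to Lower Borough: Lower Borough becomes $262,000.

Harbor Township: $50,000; Riverside Precinct: $142,200; Lower Borough: $262,000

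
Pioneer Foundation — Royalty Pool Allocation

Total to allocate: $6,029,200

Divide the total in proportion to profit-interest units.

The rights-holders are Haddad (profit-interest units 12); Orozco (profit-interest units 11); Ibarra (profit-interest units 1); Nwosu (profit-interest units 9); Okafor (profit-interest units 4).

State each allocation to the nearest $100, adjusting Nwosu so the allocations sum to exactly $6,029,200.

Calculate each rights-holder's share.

Profit-interest units total: 37.
Raw shares: Haddad 12/37 × $6,029,200 = 1,955,416.22; Orozco 11/37 × $6,029,200 = 1,792,464.86; Ibarra 1/37 × $6,029,200 = 162,951.35; Nwosu 9/37 × $6,029,200 = 1,466,562.16; Okafor 4/37 × $6,029,200 = 651,805.41.
Rounded to nearest $100: Haddad $1,955,400; Orozco $1,792,500; Ibarra $163,000; Nwosu $1,466,600; Okafor $651,800. Sum = $6,029,300.
Difference $6,029,200 − $6,029,300 = −$100 applied to Nwosu: Nwosu becomes $1,466,500.

Haddad: $1,955,400 | Orozco: $1,792,500 | Ibarra: $163,000 | Nwosu: $1,466,500 | Okafor: $651,800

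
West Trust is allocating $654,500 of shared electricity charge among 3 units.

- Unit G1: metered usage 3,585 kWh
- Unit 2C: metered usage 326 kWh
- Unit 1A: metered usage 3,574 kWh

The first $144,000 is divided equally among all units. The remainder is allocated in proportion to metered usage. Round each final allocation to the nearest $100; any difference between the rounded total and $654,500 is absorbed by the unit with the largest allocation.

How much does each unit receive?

Unit G1: $292,500 · Unit 2C: $70,200 · Unit 1A: $291,800

Equal tier: $144,000 ÷ 3 = $48,000 apiece.
Remainder $510,500 by metered usage (total 7,485): Unit G1 244,508.02 → $244,500; Unit 2C 22,234.20 → $22,200; Unit 1A 243,757.78 → $243,800.
Totals: Unit G1 $48,000 + $244,500 = $292,500; Unit 2C $48,000 + $22,200 = $70,200; Unit 1A $48,000 + $243,800 = $291,800.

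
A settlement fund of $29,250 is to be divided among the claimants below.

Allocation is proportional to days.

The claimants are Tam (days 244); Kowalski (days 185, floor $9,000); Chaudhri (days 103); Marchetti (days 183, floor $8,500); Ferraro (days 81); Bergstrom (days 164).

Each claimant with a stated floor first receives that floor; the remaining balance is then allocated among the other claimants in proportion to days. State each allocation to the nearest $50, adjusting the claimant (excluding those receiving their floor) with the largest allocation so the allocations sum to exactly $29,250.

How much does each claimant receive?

Guaranteed amounts: Kowalski $9,000; Marchetti $8,500. Balance $11,750.
Balance split over remaining days 592: Tam 4,842.91 → $4,850; Chaudhri 2,044.34 → $2,050; Ferraro 1,607.69 → $1,600; Bergstrom 3,255.07 → $3,250.

Tam: $4,850 · Kowalski: $9,000 · Chaudhri: $2,050 · Marchetti: $8,500 · Ferraro: $1,600 · Bergstrom: $3,250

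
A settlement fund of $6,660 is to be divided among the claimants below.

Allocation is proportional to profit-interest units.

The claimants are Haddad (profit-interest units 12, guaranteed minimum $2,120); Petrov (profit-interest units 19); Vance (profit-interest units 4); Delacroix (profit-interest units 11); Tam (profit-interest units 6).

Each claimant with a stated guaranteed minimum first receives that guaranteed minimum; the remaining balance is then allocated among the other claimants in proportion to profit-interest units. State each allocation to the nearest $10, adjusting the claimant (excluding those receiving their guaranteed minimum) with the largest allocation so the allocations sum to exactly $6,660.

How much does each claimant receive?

Haddad: $2,120; Petrov: $2,160; Vance: $450; Delacroix: $1,250; Tam: $680

Guaranteed amounts: Haddad $2,120. Balance $4,540.
Balance split over remaining profit-interest units 40: Petrov 2,156.50 → $2,160; Vance 454.00 → $450; Delacroix 1,248.50 → $1,250; Tam 681.00 → $680.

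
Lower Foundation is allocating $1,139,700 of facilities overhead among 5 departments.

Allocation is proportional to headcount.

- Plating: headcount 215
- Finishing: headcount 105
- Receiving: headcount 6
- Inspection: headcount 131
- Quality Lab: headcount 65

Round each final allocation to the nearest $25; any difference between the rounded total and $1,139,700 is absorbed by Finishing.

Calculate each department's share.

Total headcount = 522.
Unrounded shares: Plating 215/522 × $1,139,700 = 469,416.67; Finishing 105/522 × $1,139,700 = 229,250.00; Receiving 6/522 × $1,139,700 = 13,100.00; Inspection 131/522 × $1,139,700 = 286,016.67; Quality Lab 65/522 × $1,139,700 = 141,916.67.
Rounded to nearest $25: Plating $469,425; Finishing $229,250; Receiving $13,100; Inspection $286,025; Quality Lab $141,925. Sum = $1,139,725.
Difference $1,139,700 − $1,139,725 = −$25 applied to Finishing: Finishing becomes $229,225.

Plating: $469,425 | Finishing: $229,225 | Receiving: $13,100 | Inspection: $286,025 | Quality Lab: $141,925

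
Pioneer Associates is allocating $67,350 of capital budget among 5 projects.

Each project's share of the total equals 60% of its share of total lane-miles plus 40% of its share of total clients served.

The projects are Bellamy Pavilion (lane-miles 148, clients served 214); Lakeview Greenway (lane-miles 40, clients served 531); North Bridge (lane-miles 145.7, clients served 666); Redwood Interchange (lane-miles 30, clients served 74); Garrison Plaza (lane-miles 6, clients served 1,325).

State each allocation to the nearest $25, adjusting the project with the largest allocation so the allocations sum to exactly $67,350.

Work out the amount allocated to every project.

Totals — lane-miles 369.7, clients served 2,810.
Combined weights (60% lane-miles + 40% clients served): Bellamy Pavilion 0.2707; Lakeview Greenway 0.1405; North Bridge 0.3313; Redwood Interchange 0.0592; Garrison Plaza 0.1983.
Proportional shares: Bellamy Pavilion 18,228.77; Lakeview Greenway 9,462.99; North Bridge 22,310.78; Redwood Interchange 3,988.60; Garrison Plaza 13,358.85.
Rounded to nearest $25: Bellamy Pavilion $18,225; Lakeview Greenway $9,475; North Bridge $22,300; Redwood Interchange $4,000; Garrison Plaza $13,350. Sum = $67,350.
Sum already equals the total — no adjustment.

Bellamy Pavilion: $18,225 | Lakeview Greenway: $9,475 | North Bridge: $22,300 | Redwood Interchange: $4,000 | Garrison Plaza: $13,350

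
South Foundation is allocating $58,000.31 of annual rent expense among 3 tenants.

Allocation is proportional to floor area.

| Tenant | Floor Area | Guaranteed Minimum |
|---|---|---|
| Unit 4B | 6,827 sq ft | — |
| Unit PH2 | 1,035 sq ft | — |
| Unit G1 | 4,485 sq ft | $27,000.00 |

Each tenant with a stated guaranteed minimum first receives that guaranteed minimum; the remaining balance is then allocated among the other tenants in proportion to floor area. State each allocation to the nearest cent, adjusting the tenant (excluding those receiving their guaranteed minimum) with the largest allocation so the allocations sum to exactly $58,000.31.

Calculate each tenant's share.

Unit 4B: $26,919.25; Unit PH2: $4,081.06; Unit G1: $27,000.00

Minimums first: Unit G1 $27,000.00. Remaining pool $31,000.31.
Remaining pool split over remaining floor area 7,862: Unit 4B 26,919.2465 → $26,919.25; Unit PH2 4,081.0635 → $4,081.06.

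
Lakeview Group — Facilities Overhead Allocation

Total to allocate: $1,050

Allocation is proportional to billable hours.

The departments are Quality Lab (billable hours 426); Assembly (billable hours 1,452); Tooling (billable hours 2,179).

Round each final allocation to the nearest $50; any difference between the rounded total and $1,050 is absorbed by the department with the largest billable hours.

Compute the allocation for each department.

Quality Lab: $100; Assembly: $400; Tooling: $550

Billable hours total: 426 + 1,452 + 2,179 = 4,057.
Raw shares: Quality Lab 110.25; Assembly 375.79; Tooling 563.95.
After rounding ($50): Quality Lab $100; Assembly $400; Tooling $550. Sum = $1,050.
Sum already equals the total — no adjustment.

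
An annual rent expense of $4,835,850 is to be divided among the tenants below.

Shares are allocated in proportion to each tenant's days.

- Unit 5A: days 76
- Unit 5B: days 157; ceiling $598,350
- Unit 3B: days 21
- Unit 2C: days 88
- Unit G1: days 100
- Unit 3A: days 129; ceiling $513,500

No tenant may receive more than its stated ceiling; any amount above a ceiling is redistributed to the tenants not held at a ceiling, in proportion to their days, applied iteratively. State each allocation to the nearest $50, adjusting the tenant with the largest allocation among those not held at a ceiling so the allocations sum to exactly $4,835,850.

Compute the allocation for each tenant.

Combined days = 571.
Proportional shares (ignoring caps): Unit 5A 643,650.79; Unit 5B 1,329,647.02; Unit 3B 177,850.88; Unit 2C 745,279.86; Unit G1 846,908.93; Unit 3A 1,092,512.52.
Capped: Unit 5B ($598,350), Unit 3A ($513,500); residual $3,724,000 reallocated over remaining days 285.
Redistributed shares: Unit 5A 993,066.67 → $993,050; Unit 3B 274,400.00 → $274,400; Unit 2C 1,149,866.67 → $1,149,850; Unit G1 1,306,666.67 → $1,306,650.
Rounding difference +$50 applied to Unit G1 → $1,306,700.

Unit 5A: $993,050 · Unit 5B: $598,350 · Unit 3B: $274,400 · Unit 2C: $1,149,850 · Unit G1: $1,306,700 · Unit 3A: $513,500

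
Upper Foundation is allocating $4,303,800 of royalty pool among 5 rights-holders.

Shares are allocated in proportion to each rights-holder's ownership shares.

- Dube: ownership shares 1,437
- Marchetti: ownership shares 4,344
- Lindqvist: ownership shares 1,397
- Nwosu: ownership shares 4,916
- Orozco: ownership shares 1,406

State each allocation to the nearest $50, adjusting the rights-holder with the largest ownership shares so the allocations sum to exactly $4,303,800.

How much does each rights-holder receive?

Dube: $458,100 · Marchetti: $1,384,850 · Lindqvist: $445,350 · Nwosu: $1,567,250 · Orozco: $448,250

Sum of ownership shares: 1,437 + 4,344 + 1,397 + 4,916 + 1,406 = 13,500.
Proportional shares: Dube 458,115.60; Marchetti 1,384,867.20; Lindqvist 445,363.60; Nwosu 1,567,220.80; Orozco 448,232.80.
Rounded to nearest $50: Dube $458,100; Marchetti $1,384,850; Lindqvist $445,350; Nwosu $1,567,200; Orozco $448,250. Sum = $4,303,750.
Difference $4,303,800 − $4,303,750 = +$50 applied to largest ownership shares (Nwosu): Nwosu becomes $1,567,250.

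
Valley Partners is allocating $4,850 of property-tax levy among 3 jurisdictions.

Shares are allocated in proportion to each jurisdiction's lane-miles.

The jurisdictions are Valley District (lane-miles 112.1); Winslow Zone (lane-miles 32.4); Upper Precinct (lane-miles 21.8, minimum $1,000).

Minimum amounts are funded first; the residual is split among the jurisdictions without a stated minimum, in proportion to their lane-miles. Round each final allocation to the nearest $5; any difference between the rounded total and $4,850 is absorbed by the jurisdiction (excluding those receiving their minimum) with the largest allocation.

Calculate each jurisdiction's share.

Fund the minimums — Upper Precinct $1,000. Residual $3,850.
Residual split over remaining lane-miles 144.5: Valley District 2,986.75 → $2,985; Winslow Zone 863.25 → $865.

Valley District: $2,985 | Winslow Zone: $865 | Upper Precinct: $1,000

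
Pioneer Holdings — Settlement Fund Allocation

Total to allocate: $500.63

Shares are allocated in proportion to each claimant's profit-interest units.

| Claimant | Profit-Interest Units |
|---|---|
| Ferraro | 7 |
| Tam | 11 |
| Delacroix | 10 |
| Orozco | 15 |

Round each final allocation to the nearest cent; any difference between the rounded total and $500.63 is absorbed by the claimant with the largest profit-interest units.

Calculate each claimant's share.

Combined profit-interest units = 7 + 11 + 10 + 15 = 43.
Unrounded shares: Ferraro 81.4979; Tam 128.0681; Delacroix 116.4256; Orozco 174.6384.
At nearest cent: Ferraro $81.50; Tam $128.07; Delacroix $116.43; Orozco $174.64. Sum = $500.64.
Difference $500.63 − $500.64 = −$0.01 applied to largest profit-interest units (Orozco): Orozco becomes $174.63.

Ferraro: $81.50; Tam: $128.07; Delacroix: $116.43; Orozco: $174.63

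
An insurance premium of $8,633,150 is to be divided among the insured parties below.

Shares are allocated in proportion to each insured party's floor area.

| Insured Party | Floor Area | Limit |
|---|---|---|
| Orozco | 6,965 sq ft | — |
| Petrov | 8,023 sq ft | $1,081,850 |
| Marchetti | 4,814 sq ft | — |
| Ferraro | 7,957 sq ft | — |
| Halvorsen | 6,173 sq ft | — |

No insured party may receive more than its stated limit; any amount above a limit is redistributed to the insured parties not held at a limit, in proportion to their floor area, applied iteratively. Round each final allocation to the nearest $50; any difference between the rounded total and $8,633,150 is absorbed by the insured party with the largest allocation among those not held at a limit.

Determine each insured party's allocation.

Sum of floor area: 33,932.
Unconstrained shares: Orozco 1,772,070.31; Petrov 2,041,251.99; Marchetti 1,224,802.08; Ferraro 2,024,459.94; Halvorsen 1,570,565.69.
Held at cap: Petrov ($1,081,850); residual $7,551,300 reallocated over remaining floor area 25,909.
Remaining shares: Orozco 2,029,982.03 → $2,030,000; Marchetti 1,403,062.96 → $1,403,050; Ferraro 2,319,105.10 → $2,319,100; Halvorsen 1,799,149.91 → $1,799,150.

Orozco: $2,030,000 | Petrov: $1,081,850 | Marchetti: $1,403,050 | Ferraro: $2,319,100 | Halvorsen: $1,799,150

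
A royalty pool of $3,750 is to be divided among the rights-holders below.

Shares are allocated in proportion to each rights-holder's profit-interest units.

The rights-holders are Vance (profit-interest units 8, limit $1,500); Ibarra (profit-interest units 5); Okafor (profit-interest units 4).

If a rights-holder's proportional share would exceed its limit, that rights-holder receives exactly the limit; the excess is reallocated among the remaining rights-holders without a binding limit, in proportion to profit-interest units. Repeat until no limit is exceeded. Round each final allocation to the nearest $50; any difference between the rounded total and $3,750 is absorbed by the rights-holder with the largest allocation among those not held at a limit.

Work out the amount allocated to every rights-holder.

Vance: $1,500; Ibarra: $1,250; Okafor: $1,000

Combined profit-interest units = 17.
Pro-rata shares before constraints: Vance 1,764.71; Ibarra 1,102.94; Okafor 882.35.
Held at cap: Vance ($1,500); residual $2,250 reallocated over remaining profit-interest units 9.
Remaining shares: Ibarra 1,250.00 → $1,250; Okafor 1,000.00 → $1,000.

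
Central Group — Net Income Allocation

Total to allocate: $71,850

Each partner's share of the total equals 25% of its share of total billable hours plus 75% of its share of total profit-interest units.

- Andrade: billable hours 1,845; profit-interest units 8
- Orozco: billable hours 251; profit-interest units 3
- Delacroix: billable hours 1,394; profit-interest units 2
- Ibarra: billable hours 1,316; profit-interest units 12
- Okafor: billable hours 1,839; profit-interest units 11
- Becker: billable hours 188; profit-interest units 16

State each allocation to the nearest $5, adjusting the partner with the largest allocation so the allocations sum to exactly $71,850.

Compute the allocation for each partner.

Andrade: $13,140 | Orozco: $3,770 | Delacroix: $5,735 | Ibarra: $15,895 | Okafor: $16,235 | Becker: $17,075

Totals — billable hours 6,833, profit-interest units 52.
Combined weights (25% billable hours + 75% profit-interest units): Andrade 0.1829; Orozco 0.0525; Delacroix 0.0798; Ibarra 0.2212; Okafor 0.2259; Becker 0.2376.
Unrounded shares: Andrade 13,140.50; Orozco 3,768.72; Delacroix 5,737.12; Ibarra 15,895.06; Okafor 16,233.62; Becker 17,074.98.
After rounding ($5): Andrade $13,140; Orozco $3,770; Delacroix $5,735; Ibarra $15,895; Okafor $16,235; Becker $17,075. Sum = $71,850.
Rounded total matches; no reconciliation needed.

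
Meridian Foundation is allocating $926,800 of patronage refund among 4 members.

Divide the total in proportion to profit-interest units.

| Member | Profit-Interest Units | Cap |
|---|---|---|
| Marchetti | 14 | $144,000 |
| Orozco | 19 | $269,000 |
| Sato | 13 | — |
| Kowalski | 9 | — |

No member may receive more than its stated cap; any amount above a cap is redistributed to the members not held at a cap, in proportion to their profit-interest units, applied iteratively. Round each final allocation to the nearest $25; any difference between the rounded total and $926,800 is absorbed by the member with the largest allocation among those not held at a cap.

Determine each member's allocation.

Total profit-interest units = 55.
Proportional shares (ignoring caps): Marchetti 235,912.73; Orozco 320,167.27; Sato 219,061.82; Kowalski 151,658.18.
Cap binds for Marchetti ($144,000), Orozco ($269,000); balance $513,800 reallocated over remaining profit-interest units 22.
Redistributed shares: Sato 303,609.09 → $303,600; Kowalski 210,190.91 → $210,200.

Marchetti: $144,000; Orozco: $269,000; Sato: $303,600; Kowalski: $210,200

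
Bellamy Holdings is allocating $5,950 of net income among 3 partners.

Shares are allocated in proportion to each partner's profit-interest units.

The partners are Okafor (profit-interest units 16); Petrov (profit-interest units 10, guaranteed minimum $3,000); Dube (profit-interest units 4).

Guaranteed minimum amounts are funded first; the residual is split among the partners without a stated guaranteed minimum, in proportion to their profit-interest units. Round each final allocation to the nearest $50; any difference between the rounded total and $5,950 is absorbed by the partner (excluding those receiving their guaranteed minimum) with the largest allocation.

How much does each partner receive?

Fund the minimums — Petrov $3,000. Remaining pool $2,950.
Remaining pool split over remaining profit-interest units 20: Okafor 2,360.00 → $2,350; Dube 590.00 → $600.

Okafor: $2,350 · Petrov: $3,000 · Dube: $600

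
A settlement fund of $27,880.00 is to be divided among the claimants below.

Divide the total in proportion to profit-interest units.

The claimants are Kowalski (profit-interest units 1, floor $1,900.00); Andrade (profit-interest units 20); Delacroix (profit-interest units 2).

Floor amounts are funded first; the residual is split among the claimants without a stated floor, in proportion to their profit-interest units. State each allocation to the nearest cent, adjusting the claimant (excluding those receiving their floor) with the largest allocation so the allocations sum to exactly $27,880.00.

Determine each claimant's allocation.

Kowalski: $1,900.00; Andrade: $23,618.18; Delacroix: $2,361.82

Minimums first: Kowalski $1,900.00. Remaining pool $25,980.00.
Remaining pool split over remaining profit-interest units 22: Andrade 23,618.1818 → $23,618.18; Delacroix 2,361.8182 → $2,361.82.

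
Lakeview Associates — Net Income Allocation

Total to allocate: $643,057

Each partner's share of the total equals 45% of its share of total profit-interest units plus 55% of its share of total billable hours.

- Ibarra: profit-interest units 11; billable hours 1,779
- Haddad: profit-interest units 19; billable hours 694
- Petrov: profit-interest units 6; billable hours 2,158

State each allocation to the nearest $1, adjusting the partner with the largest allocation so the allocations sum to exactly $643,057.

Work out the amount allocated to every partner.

Totals — profit-interest units 36, billable hours 4,631.
Blended shares (45% profit-interest units + 55% billable hours): Ibarra 0.3488; Haddad 0.3199; Petrov 0.3313.
Proportional shares: Ibarra 224,287.13; Haddad 205,728.60; Petrov 213,041.27.
At nearest $1: Ibarra $224,287; Haddad $205,729; Petrov $213,041. Sum = $643,057.
Rounded total matches; no reconciliation needed.

Ibarra: $224,287 | Haddad: $205,729 | Petrov: $213,041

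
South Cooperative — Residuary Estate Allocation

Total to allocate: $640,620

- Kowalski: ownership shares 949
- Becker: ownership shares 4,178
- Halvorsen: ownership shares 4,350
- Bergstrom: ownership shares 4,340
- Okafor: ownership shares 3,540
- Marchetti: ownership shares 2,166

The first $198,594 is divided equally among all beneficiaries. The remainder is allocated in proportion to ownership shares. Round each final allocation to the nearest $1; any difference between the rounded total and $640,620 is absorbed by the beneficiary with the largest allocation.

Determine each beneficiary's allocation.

Equal tier: $198,594 ÷ 6 = $33,099 apiece.
Remainder $442,026 by ownership shares (total 19,523): Kowalski 21,486.59 → $21,487; Becker 94,595.33 → $94,595; Halvorsen 98,489.63 → $98,490; Bergstrom 98,263.22 → $98,263; Okafor 80,150.18 → $80,150; Marchetti 49,041.04 → $49,041.
Totals: Kowalski $33,099 + $21,487 = $54,586; Becker $33,099 + $94,595 = $127,694; Halvorsen $33,099 + $98,490 = $131,589; Bergstrom $33,099 + $98,263 = $131,362; Okafor $33,099 + $80,150 = $113,249; Marchetti $33,099 + $49,041 = $82,140.

Kowalski: $54,586 | Becker: $127,694 | Halvorsen: $131,589 | Bergstrom: $131,362 | Okafor: $113,249 | Marchetti: $82,140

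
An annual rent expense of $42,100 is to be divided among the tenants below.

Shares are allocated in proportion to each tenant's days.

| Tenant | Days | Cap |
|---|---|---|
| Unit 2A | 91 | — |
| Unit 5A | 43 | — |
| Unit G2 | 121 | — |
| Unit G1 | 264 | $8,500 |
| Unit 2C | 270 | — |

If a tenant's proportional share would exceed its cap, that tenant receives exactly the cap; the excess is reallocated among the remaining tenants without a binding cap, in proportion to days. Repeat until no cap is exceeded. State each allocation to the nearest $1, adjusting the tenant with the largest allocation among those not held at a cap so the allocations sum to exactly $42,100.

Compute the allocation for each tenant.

Unit 2A: $5,824; Unit 5A: $2,752; Unit G2: $7,744; Unit G1: $8,500; Unit 2C: $17,280

Sum of days: 789.
Proportional shares (ignoring caps): Unit 2A 4,855.64; Unit 5A 2,294.42; Unit G2 6,456.40; Unit G1 14,086.69; Unit 2C 14,406.84.
Cap binds for Unit G1 ($8,500); balance $33,600 reallocated over remaining days 525.
Shares after redistribution: Unit 2A 5,824.00 → $5,824; Unit 5A 2,752.00 → $2,752; Unit G2 7,744.00 → $7,744; Unit 2C 17,280.00 → $17,280.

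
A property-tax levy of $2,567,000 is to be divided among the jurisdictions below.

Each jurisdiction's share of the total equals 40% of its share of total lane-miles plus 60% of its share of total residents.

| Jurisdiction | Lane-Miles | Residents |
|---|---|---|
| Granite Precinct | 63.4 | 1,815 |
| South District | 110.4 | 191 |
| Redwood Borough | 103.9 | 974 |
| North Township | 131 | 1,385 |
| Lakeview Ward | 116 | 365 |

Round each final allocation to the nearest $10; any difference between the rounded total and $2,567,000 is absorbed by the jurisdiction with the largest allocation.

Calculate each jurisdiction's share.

Granite Precinct: $715,070 | South District: $278,240 | Redwood Borough: $520,480 | North Township: $707,350 | Lakeview Ward: $345,860

Lane-miles total 524.7; residents total 4,730.
Combined weights (40% lane-miles + 60% residents): Granite Precinct 0.2786; South District 0.1084; Redwood Borough 0.2028; North Township 0.2756; Lakeview Ward 0.1347.
Unrounded shares: Granite Precinct 715,076.20; South District 278,238.95; Redwood Borough 520,482.26; North Township 707,346.33; Lakeview Ward 345,856.26.
After rounding ($10): Granite Precinct $715,080; South District $278,240; Redwood Borough $520,480; North Township $707,350; Lakeview Ward $345,860. Sum = $2,567,010.
Difference $2,567,000 − $2,567,010 = −$10 applied to largest allocation (Granite Precinct): Granite Precinct becomes $715,070.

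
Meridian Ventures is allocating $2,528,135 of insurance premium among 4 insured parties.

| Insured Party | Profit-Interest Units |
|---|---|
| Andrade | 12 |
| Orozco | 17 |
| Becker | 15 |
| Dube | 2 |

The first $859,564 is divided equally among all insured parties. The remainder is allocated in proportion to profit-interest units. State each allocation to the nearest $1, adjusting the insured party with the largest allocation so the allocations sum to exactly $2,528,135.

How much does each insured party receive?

$859,564 shared equally gives $214,891 per insured party.
Remainder $1,668,571 by profit-interest units (total 46): Andrade 435,279.39 → $435,279; Orozco 616,645.80 → $616,646; Becker 544,099.24 → $544,099; Dube 72,546.57 → $72,547.
Totals: Andrade $214,891 + $435,279 = $650,170; Orozco $214,891 + $616,646 = $831,537; Becker $214,891 + $544,099 = $758,990; Dube $214,891 + $72,547 = $287,438.

Andrade: $650,170; Orozco: $831,537; Becker: $758,990; Dube: $287,438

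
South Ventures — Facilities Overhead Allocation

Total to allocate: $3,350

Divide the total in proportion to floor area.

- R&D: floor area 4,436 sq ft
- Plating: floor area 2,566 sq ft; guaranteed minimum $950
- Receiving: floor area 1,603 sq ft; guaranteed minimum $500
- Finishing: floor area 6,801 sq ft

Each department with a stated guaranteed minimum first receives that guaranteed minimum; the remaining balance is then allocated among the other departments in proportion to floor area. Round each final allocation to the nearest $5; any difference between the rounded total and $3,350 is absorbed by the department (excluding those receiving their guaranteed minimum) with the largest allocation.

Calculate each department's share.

Guaranteed amounts: Plating $950; Receiving $500. Balance $1,900.
Balance split over remaining floor area 11,237: R&D 750.06 → $750; Finishing 1,149.94 → $1,150.

R&D: $750 · Plating: $950 · Receiving: $500 · Finishing: $1,150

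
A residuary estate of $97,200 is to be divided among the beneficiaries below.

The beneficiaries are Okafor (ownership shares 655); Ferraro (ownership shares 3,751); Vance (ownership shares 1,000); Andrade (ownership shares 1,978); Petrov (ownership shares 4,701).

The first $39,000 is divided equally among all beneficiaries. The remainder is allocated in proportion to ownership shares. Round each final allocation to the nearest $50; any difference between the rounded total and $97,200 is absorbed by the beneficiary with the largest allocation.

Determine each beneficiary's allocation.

$39,000 shared equally gives $7,800 per beneficiary.
Remainder $58,200 by ownership shares (total 12,085): Okafor 3,154.41 → $3,150; Ferraro 18,064.39 → $18,050; Vance 4,815.89 → $4,800; Andrade 9,525.83 → $9,550; Petrov 22,639.49 → $22,650.
Totals: Okafor $7,800 + $3,150 = $10,950; Ferraro $7,800 + $18,050 = $25,850; Vance $7,800 + $4,800 = $12,600; Andrade $7,800 + $9,550 = $17,350; Petrov $7,800 + $22,650 = $30,450.

Okafor: $10,950 · Ferraro: $25,850 · Vance: $12,600 · Andrade: $17,350 · Petrov: $30,450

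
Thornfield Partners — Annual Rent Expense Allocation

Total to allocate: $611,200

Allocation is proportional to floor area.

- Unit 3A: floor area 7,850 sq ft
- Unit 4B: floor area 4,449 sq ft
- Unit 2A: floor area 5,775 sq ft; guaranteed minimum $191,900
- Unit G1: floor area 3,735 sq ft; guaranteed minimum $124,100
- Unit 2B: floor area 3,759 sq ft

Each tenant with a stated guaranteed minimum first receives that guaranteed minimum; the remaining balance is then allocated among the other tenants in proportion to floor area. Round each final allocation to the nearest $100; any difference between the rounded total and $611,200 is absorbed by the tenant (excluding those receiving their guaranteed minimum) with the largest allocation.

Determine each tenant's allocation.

Unit 3A: $144,300 | Unit 4B: $81,800 | Unit 2A: $191,900 | Unit G1: $124,100 | Unit 2B: $69,100

Guaranteed amounts: Unit 2A $191,900; Unit G1 $124,100. Balance $295,200.
Balance split over remaining floor area 16,058: Unit 3A 144,309.38 → $144,300; Unit 4B 81,787.57 → $81,800; Unit 2B 69,103.05 → $69,100.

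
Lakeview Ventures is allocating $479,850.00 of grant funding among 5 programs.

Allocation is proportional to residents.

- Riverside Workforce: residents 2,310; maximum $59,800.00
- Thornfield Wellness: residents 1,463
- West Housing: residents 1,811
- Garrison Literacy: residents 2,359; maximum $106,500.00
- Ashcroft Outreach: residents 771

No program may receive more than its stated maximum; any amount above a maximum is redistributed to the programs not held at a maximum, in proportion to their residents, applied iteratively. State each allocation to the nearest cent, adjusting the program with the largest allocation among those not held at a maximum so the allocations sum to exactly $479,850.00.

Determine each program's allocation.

Riverside Workforce: $59,800.00 · Thornfield Wellness: $113,405.11 · West Housing: $140,380.48 · Garrison Literacy: $106,500.00 · Ashcroft Outreach: $59,764.41

Sum of residents: 8,714.
Unconstrained shares: Riverside Workforce 127,203.7526; Thornfield Wellness 80,562.3766; West Housing 99,725.5394; Garrison Literacy 129,902.0140; Ashcroft Outreach 42,456.3174.
Cap binds for Riverside Workforce ($59,800.00), Garrison Literacy ($106,500.00); remaining pool $313,550.00 reallocated over remaining residents 4,045.
Redistributed shares: Thornfield Wellness 113,405.1051 → $113,405.11; West Housing 140,380.4821 → $140,380.48; Ashcroft Outreach 59,764.4129 → $59,764.41.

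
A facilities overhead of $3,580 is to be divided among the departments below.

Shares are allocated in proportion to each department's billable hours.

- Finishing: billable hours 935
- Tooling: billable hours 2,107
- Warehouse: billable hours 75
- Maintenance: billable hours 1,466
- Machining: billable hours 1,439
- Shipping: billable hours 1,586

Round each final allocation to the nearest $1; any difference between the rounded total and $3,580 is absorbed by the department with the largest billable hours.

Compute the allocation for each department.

Finishing: $440 | Tooling: $992 | Warehouse: $35 | Maintenance: $690 | Machining: $677 | Shipping: $746

Total billable hours = 935 + 2,107 + 75 + 1,466 + 1,439 + 1,586 = 7,608.
Pro-rata amounts: Finishing 439.97; Tooling 991.46; Warehouse 35.29; Maintenance 689.84; Machining 677.13; Shipping 746.30.
Rounded to nearest $1: Finishing $440; Tooling $991; Warehouse $35; Maintenance $690; Machining $677; Shipping $746. Sum = $3,579.
Difference $3,580 − $3,579 = +$1 applied to largest billable hours (Tooling): Tooling becomes $992.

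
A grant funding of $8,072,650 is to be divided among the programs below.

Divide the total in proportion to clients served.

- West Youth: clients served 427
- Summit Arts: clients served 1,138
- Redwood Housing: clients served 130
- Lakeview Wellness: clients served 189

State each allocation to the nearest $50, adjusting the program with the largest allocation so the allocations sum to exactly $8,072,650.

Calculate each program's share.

West Youth: $1,829,650; Summit Arts: $4,876,100; Redwood Housing: $557,050; Lakeview Wellness: $809,850

Combined clients served = 1,884.
Pro-rata amounts: West Youth 427/1,884 × $8,072,650 = 1,829,629.27; Summit Arts 1,138/1,884 × $8,072,650 = 4,876,154.83; Redwood Housing 130/1,884 × $8,072,650 = 557,029.99; Lakeview Wellness 189/1,884 × $8,072,650 = 809,835.91.
Rounded to nearest $50: West Youth $1,829,650; Summit Arts $4,876,150; Redwood Housing $557,050; Lakeview Wellness $809,850. Sum = $8,072,700.
Difference $8,072,650 − $8,072,700 = −$50 applied to largest allocation (Summit Arts): Summit Arts becomes $4,876,100.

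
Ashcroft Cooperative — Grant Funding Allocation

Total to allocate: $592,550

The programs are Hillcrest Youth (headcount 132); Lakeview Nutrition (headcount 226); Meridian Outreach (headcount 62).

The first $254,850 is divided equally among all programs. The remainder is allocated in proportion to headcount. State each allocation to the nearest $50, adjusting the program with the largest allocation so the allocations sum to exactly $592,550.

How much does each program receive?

$254,850 shared equally gives $84,950 per program.
Remainder $337,700 by headcount (total 420): Hillcrest Youth 106,134.29 → $106,150; Lakeview Nutrition 181,714.76 → $181,700; Meridian Outreach 49,850.95 → $49,850.
Totals: Hillcrest Youth $84,950 + $106,150 = $191,100; Lakeview Nutrition $84,950 + $181,700 = $266,650; Meridian Outreach $84,950 + $49,850 = $134,800.

Hillcrest Youth: $191,100 · Lakeview Nutrition: $266,650 · Meridian Outreach: $134,800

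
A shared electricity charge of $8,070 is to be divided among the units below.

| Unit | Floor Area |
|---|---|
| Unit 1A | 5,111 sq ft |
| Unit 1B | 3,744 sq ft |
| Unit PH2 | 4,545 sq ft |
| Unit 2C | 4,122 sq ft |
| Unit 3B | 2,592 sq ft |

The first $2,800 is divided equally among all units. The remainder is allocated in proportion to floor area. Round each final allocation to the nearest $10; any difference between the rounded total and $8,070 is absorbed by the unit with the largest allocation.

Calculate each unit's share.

First tranche $2,800 split equally: $560 each.
Remainder $5,270 by floor area (total 20,114): Unit 1A 1,339.12 → $1,340; Unit 1B 980.95 → $980; Unit PH2 1,190.82 → $1,190; Unit 2C 1,079.99 → $1,080; Unit 3B 679.12 → $680.
Totals: Unit 1A $560 + $1,340 = $1,900; Unit 1B $560 + $980 = $1,540; Unit PH2 $560 + $1,190 = $1,750; Unit 2C $560 + $1,080 = $1,640; Unit 3B $560 + $680 = $1,240.

Unit 1A: $1,900; Unit 1B: $1,540; Unit PH2: $1,750; Unit 2C: $1,640; Unit 3B: $1,240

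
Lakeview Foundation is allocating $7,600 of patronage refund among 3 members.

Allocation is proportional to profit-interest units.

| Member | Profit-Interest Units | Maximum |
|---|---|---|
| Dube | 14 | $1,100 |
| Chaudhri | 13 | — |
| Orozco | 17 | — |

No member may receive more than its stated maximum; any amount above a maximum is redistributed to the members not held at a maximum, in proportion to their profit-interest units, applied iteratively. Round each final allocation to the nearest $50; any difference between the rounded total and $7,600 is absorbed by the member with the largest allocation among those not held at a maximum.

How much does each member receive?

Dube: $1,100 | Chaudhri: $2,800 | Orozco: $3,700

Profit-interest units total: 44.
Unconstrained shares: Dube 2,418.18; Chaudhri 2,245.45; Orozco 2,936.36.
Cap binds for Dube ($1,100); balance $6,500 reallocated over remaining profit-interest units 30.
Remaining shares: Chaudhri 2,816.67 → $2,800; Orozco 3,683.33 → $3,700.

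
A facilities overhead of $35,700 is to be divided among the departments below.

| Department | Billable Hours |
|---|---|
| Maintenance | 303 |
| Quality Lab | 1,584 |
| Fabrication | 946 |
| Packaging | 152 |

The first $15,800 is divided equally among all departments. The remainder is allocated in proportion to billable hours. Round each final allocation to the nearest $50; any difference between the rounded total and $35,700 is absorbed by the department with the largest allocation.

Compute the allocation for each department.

Maintenance: $5,950; Quality Lab: $14,550; Fabrication: $10,250; Packaging: $4,950

Equal tier: $15,800 ÷ 4 = $3,950 apiece.
Remainder $19,900 by billable hours (total 2,985): Maintenance 2,020.00 → $2,000; Quality Lab 10,560.00 → $10,550; Fabrication 6,306.67 → $6,300; Packaging 1,013.33 → $1,000.
Rounding difference +$50 on remainder applied to Quality Lab.
Totals: Maintenance $3,950 + $2,000 = $5,950; Quality Lab $3,950 + $10,600 = $14,550; Fabrication $3,950 + $6,300 = $10,250; Packaging $3,950 + $1,000 = $4,950.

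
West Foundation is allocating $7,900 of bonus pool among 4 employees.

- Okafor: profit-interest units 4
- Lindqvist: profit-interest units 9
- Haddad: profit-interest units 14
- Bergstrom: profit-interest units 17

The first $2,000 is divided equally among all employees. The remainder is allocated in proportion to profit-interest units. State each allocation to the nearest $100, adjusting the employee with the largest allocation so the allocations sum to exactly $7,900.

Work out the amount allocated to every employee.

Okafor: $1,000; Lindqvist: $1,700; Haddad: $2,400; Bergstrom: $2,800

Equal tier: $2,000 ÷ 4 = $500 apiece.
Remainder $5,900 by profit-interest units (total 44): Okafor 536.36 → $500; Lindqvist 1,206.82 → $1,200; Haddad 1,877.27 → $1,900; Bergstrom 2,279.55 → $2,300.
Totals: Okafor $500 + $500 = $1,000; Lindqvist $500 + $1,200 = $1,700; Haddad $500 + $1,900 = $2,400; Bergstrom $500 + $2,300 = $2,800.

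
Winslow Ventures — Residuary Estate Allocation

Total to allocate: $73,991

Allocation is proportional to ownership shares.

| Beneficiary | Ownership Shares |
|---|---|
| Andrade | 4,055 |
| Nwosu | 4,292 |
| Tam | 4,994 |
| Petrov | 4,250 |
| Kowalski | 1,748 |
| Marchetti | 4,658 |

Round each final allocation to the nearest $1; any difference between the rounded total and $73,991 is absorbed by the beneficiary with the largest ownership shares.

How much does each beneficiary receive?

Sum of ownership shares: 4,055 + 4,292 + 4,994 + 4,250 + 1,748 + 4,658 = 23,997.
Unrounded shares: Andrade 12,502.96; Nwosu 13,233.71; Tam 15,398.22; Petrov 13,104.21; Kowalski 5,389.68; Marchetti 14,362.22.
At nearest $1: Andrade $12,503; Nwosu $13,234; Tam $15,398; Petrov $13,104; Kowalski $5,390; Marchetti $14,362. Sum = $73,991.
Rounded total matches; no reconciliation needed.

Andrade: $12,503 · Nwosu: $13,234 · Tam: $15,398 · Petrov: $13,104 · Kowalski: $5,390 · Marchetti: $14,362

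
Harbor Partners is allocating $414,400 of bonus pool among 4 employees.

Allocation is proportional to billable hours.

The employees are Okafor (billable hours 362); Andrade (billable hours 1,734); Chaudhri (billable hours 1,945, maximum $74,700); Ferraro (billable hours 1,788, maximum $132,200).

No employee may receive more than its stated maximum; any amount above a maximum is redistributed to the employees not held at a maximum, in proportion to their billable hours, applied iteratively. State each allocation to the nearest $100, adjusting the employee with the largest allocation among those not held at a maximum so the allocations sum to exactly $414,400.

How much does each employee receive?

Billable hours total: 5,829.
Proportional shares (ignoring caps): Okafor 25,735.60; Andrade 123,274.94; Chaudhri 138,275.52; Ferraro 127,113.95.
Held at cap: Chaudhri ($74,700); balance $339,700 reallocated over remaining billable hours 3,884.
Held at cap: Ferraro ($132,200); balance $207,500 reallocated over remaining billable hours 2,096.
Shares after redistribution: Okafor 35,837.31 → $35,800; Andrade 171,662.69 → $171,700.

Okafor: $35,800; Andrade: $171,700; Chaudhri: $74,700; Ferraro: $132,200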